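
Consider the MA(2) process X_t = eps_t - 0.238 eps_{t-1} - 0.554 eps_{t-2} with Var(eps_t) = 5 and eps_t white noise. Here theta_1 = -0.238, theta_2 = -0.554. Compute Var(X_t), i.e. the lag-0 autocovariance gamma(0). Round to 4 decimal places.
\gamma(0) = 6.8178

For an MA(q) process X_t = eps_t + sum_i theta_i eps_{t-i} with
Var(eps_t) = sigma^2, the variance is
  gamma(0) = sigma^2 * (1 + sum_i theta_i^2).
  sum_i theta_i^2 = (-0.238)^2 + (-0.554)^2 = 0.056644 + 0.306916 = 0.36356.
  gamma(0) = 5 * (1 + 0.36356) = 5 * 1.36356 = 6.8178.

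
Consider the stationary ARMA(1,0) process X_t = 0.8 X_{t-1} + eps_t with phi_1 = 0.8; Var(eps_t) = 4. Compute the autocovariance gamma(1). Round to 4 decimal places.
\gamma(1) = 8.8889

Multiply the model equation by X_{t-k} and take expectations. With theta_0 = psi_0 = 1 and psi_j the MA(infinity) weights, this gives
  gamma(k) - sum_i phi_i gamma(k-i) = c_k,
  c_k = sigma^2 * sum_{j=k..q} theta_j psi_{j-k}   (c_k = 0 for k > q),
using gamma(-m) = gamma(m).
Pure AR (q = 0): c_0 = sigma^2 = 4, c_k = 0 for k >= 1.
Equations for k = 0 and k = 1 (AR order 1):
  gamma(0) = phi_1 gamma(1) + c_0
  gamma(1) = phi_1 gamma(0) + c_1
Substituting the second into the first: gamma(0) (1 - phi_1^2) = c_0 + phi_1 c_1, so
  gamma(0) = c_0 / (1 - phi_1^2) = 4 / (1 - (0.8)^2) = 4 / 0.36 = 11.111111.
  gamma(1) = phi_1 gamma(0) = (0.8)(11.111111) = 8.888889.
Therefore gamma(1) = 8.8889 (to 4 decimal places).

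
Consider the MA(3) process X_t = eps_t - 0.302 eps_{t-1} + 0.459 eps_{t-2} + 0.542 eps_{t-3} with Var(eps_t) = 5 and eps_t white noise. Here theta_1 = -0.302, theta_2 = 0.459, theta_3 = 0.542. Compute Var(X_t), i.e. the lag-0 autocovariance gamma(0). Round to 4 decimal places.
\gamma(0) = 7.9782

For an MA(q) process X_t = eps_t + sum_i theta_i eps_{t-i} with
Var(eps_t) = sigma^2, the variance is
  gamma(0) = sigma^2 * (1 + sum_i theta_i^2).
  sum_i theta_i^2 = (-0.302)^2 + (0.459)^2 + (0.542)^2 = 0.091204 + 0.210681 + 0.293764 = 0.595649.
  gamma(0) = 5 * (1 + 0.595649) = 5 * 1.595649 = 7.978245, which rounds to 7.9782.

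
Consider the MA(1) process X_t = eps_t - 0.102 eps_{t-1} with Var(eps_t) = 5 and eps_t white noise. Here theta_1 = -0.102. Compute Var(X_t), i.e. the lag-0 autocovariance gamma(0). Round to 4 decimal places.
\gamma(0) = 5.0520

For an MA(q) process X_t = eps_t + sum_i theta_i eps_{t-i} with
Var(eps_t) = sigma^2, the variance is
  gamma(0) = sigma^2 * (1 + sum_i theta_i^2).
  sum_i theta_i^2 = (-0.102)^2 = 0.010404.
  gamma(0) = 5 * (1 + 0.010404) = 5 * 1.010404 = 5.05202, which rounds to 5.0520.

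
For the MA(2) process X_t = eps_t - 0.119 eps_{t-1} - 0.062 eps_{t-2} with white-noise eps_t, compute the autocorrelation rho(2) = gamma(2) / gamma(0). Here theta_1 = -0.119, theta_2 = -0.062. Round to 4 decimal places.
\rho(2) = -0.0609

For an MA(q) process with theta_0 = 1, the autocovariance is
  gamma(k) = sigma^2 * sum_{i=0..q-k} theta_i * theta_{i+k},
and rho(k) = gamma(k) / gamma(0). Sigma^2 cancels.
  numerator   = (1)*(-0.062) = -0.062.
  denominator = (1)^2 + (-0.119)^2 + (-0.062)^2 = 1.018005.
  rho(2) = -0.062 / 1.018005 = -0.0609.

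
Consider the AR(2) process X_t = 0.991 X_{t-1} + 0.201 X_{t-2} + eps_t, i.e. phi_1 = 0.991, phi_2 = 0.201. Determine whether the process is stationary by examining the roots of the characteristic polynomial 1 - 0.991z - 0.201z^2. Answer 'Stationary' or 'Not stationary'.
\text{Not stationary}

The AR(p) characteristic polynomial is P(z) = 1 - 0.991z - 0.201z^2.
Stationarity requires all roots to lie outside the unit circle, i.e. |z| > 1 for every root.
Set 1 + (-0.991) z + (-0.201) z^2 = 0, i.e. a z^2 + b z + c = 0 with a = -0.201, b = -0.991, c = 1.
Discriminant D = b^2 - 4ac = (-0.991)^2 - 4*(-0.201)*1 = 0.982081 - (-0.804) = 1.786081.
D >= 0, so the roots are real: z = (-b +/- sqrt(D)) / (2a) = (0.991 +/- 1.336443) / (-0.402).
  z_1 = (0.991 + 1.336443) / (-0.402) = -5.7897,   |z_1| = 5.7897.
  z_2 = (0.991 - 1.336443) / (-0.402) = 0.8593,   |z_2| = 0.8593.
Moduli of all roots: 5.7897, 0.8593.
All moduli strictly greater than 1? No.
Verdict: Not stationary.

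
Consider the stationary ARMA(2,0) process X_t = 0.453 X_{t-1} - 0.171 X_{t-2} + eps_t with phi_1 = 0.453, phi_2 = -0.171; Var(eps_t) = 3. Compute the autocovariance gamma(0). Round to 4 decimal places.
\gamma(0) = 3.6342

Multiply the model equation by X_{t-k} and take expectations. With theta_0 = psi_0 = 1 and psi_j the MA(infinity) weights, this gives
  gamma(k) - sum_i phi_i gamma(k-i) = c_k,
  c_k = sigma^2 * sum_{j=k..q} theta_j psi_{j-k}   (c_k = 0 for k > q),
using gamma(-m) = gamma(m).
Pure AR (q = 0): c_0 = sigma^2 = 3, c_k = 0 for k >= 1.
Equations for k = 0, 1, 2 (AR order 2, c_2 = 0):
  (E0) gamma(0) = phi_1 gamma(1) + phi_2 gamma(2) + c_0
  (E1) gamma(1) = phi_1 gamma(0) + phi_2 gamma(1) + c_1
  (E2) gamma(2) = phi_1 gamma(1) + phi_2 gamma(0)
From (E1): gamma(1) = A gamma(0) + B with
  A = phi_1 / (1 - phi_2) = 0.453 / 1.171 = 0.386849,   B = c_1 / (1 - phi_2) = 0 / 1.171 = 0.
Insert (E2) into (E0): gamma(0) (1 - phi_2^2) = phi_1 (1 + phi_2) gamma(1) + c_0.
  phi_1 (1 + phi_2) = (0.453)(0.829) = 0.375537,   1 - phi_2^2 = 0.970759.
Replace gamma(1) by A gamma(0) + B and collect gamma(0):
  gamma(0) [0.970759 - (0.375537)(0.386849)] = c_0 = 3
  gamma(0) * 0.825483 = 3
  gamma(0) = 3 / 0.825483 = 3.634236.
Therefore gamma(0) = 3.6342 (to 4 decimal places).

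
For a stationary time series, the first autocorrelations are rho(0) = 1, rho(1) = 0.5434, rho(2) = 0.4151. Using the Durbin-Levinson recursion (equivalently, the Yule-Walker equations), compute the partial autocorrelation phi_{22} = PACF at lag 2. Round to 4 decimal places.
\phi_{22} = 0.1700

The PACF at lag k is phi_{kk}, the last component of the solution
to the Yule-Walker system G_k phi = r_k where
  (G_k)_{ij} = rho(|i - j|), (r_k)_i = rho(i), i,j = 1..k.
Equivalently, Durbin-Levinson gives phi_{kk} iteratively:
  phi_{11} = rho(1)
  phi_{kk} = [rho(k) - sum_{j=1..k-1} phi_{k-1,j} rho(k-j)]
            / [1 - sum_{j=1..k-1} phi_{k-1,j} rho(j)],
  phi_{k,j} = phi_{k-1,j} - phi_{kk} phi_{k-1,k-j},  j = 1..k-1.
Step k = 1:
  phi_11 = rho(1) = 0.5434.
Step k = 2:
  phi_22 = [rho(2) - phi_11 rho(1)] / [1 - phi_11 rho(1)] = [0.4151 - (0.5434)(0.5434)] / [1 - (0.5434)(0.5434)]
         = 0.11981644 / 0.70471644 = 0.17.
Therefore phi_{22} = 0.1700.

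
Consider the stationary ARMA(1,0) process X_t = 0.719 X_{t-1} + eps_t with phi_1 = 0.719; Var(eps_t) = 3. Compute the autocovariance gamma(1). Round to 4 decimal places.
\gamma(1) = 4.4655

Multiply the model equation by X_{t-k} and take expectations. With theta_0 = psi_0 = 1 and psi_j the MA(infinity) weights, this gives
  gamma(k) - sum_i phi_i gamma(k-i) = c_k,
  c_k = sigma^2 * sum_{j=k..q} theta_j psi_{j-k}   (c_k = 0 for k > q),
using gamma(-m) = gamma(m).
Pure AR (q = 0): c_0 = sigma^2 = 3, c_k = 0 for k >= 1.
Equations for k = 0 and k = 1 (AR order 1):
  gamma(0) = phi_1 gamma(1) + c_0
  gamma(1) = phi_1 gamma(0) + c_1
Substituting the second into the first: gamma(0) (1 - phi_1^2) = c_0 + phi_1 c_1, so
  gamma(0) = c_0 / (1 - phi_1^2) = 3 / (1 - (0.719)^2) = 3 / 0.483039 = 6.210679.
  gamma(1) = phi_1 gamma(0) = (0.719)(6.210679) = 4.465478.
Therefore gamma(1) = 4.4655 (to 4 decimal places).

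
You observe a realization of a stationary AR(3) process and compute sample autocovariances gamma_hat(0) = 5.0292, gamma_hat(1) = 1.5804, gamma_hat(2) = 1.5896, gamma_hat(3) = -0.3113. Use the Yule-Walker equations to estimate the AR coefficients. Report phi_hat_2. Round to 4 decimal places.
\hat\phi_{2} = 0.3010

The Yule-Walker equations for an AR(p) process read, in matrix form,
  Gamma_p phi = r_p,   with   (Gamma_p)_{ij} = gamma(|i - j|),
                       (r_p)_i = gamma(i),   i,j = 1..p.
Substitute the sample gammas (Toeplitz matrix and right-hand side of size 3):
  Gamma_p = [[5.0292, 1.5804, 1.5896], [1.5804, 5.0292, 1.5804], [1.5896, 1.5804, 5.0292]]
  r_p     = [1.5804, 1.5896, -0.3113]
Written out (R1..R3):
  (R1) 5.0292 phi_1 + 1.5804 phi_2 + 1.5896 phi_3 = 1.5804
  (R2) 1.5804 phi_1 + 5.0292 phi_2 + 1.5804 phi_3 = 1.5896
  (R3) 1.5896 phi_1 + 1.5804 phi_2 + 5.0292 phi_3 = -0.3113
Gaussian elimination:
  R2 <- R2 - (1.5804/5.0292) R1 = R2 - (0.314245) R1:  4.532568 phi_2 + 1.080876 phi_3 = 1.092968
  R3 <- R3 - (1.5896/5.0292) R1 = R3 - (0.316074) R1:  1.080876 phi_2 + 4.526769 phi_3 = -0.810824
  R3 <- R3 - (1.080876/4.532568) R2 = R3 - (0.238469) R2:  4.269013 phi_3 = -1.071462
Back-substitution:
  phi_hat_3 = -1.071462 / 4.269013 = -0.250986
  phi_hat_2 = (1.092968 - (1.080876)(-0.250986)) / 4.532568 = 0.300989
  phi_hat_1 = (1.5804 - (1.5804)(0.300989) - (1.5896)(-0.250986)) / 5.0292 = 0.298991
So phi_hat = [0.2990, 0.3010, -0.2510].
Therefore phi_hat_2 = 0.3010.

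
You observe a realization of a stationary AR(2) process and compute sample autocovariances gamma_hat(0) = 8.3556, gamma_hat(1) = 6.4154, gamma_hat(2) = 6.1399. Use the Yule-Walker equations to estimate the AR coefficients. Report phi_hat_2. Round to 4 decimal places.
\hat\phi_{2} = 0.3540

The Yule-Walker equations for an AR(p) process read, in matrix form,
  Gamma_p phi = r_p,   with   (Gamma_p)_{ij} = gamma(|i - j|),
                       (r_p)_i = gamma(i),   i,j = 1..p.
Substitute the sample gammas (Toeplitz matrix and right-hand side of size 2):
  Gamma_p = [[8.3556, 6.4154], [6.4154, 8.3556]]
  r_p     = [6.4154, 6.1399]
Written out:
  8.3556 phi_1 + 6.4154 phi_2 = 6.4154
  6.4154 phi_1 + 8.3556 phi_2 = 6.1399
Solve by Cramer's rule:
  det = gamma(0)^2 - gamma(1)^2 = (8.3556)^2 - (6.4154)^2 = 69.81605136 - 41.15735716 = 28.6586942
  phi_hat_1 = [gamma(1) gamma(0) - gamma(1) gamma(2)] / det = [(6.4154)(8.3556) - (6.4154)(6.1399)] / 28.6586942 = 14.21460178 / 28.6586942 = 0.496
  phi_hat_2 = [gamma(0) gamma(2) - gamma(1)^2] / det = [(8.3556)(6.1399) - (6.4154)^2] / 28.6586942 = 10.14519128 / 28.6586942 = 0.354
So phi_hat = [0.4960, 0.3540].
Therefore phi_hat_2 = 0.3540.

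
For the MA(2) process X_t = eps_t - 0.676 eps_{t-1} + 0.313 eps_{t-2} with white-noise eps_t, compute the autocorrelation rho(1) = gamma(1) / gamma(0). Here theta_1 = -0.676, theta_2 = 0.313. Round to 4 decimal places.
\rho(1) = -0.5708

For an MA(q) process with theta_0 = 1, the autocovariance is
  gamma(k) = sigma^2 * sum_{i=0..q-k} theta_i * theta_{i+k},
and rho(k) = gamma(k) / gamma(0). Sigma^2 cancels.
  numerator   = (1)*(-0.676) + (-0.676)*(0.313) = -0.887588.
  denominator = (1)^2 + (-0.676)^2 + (0.313)^2 = 1.554945.
  rho(1) = -0.887588 / 1.554945 = -0.5708.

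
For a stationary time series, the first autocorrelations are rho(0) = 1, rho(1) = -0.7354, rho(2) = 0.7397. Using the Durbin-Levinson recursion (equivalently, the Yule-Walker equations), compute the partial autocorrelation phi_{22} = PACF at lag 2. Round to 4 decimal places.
\phi_{22} = 0.4331

The PACF at lag k is phi_{kk}, the last component of the solution
to the Yule-Walker system G_k phi = r_k where
  (G_k)_{ij} = rho(|i - j|), (r_k)_i = rho(i), i,j = 1..k.
Equivalently, Durbin-Levinson gives phi_{kk} iteratively:
  phi_{11} = rho(1)
  phi_{kk} = [rho(k) - sum_{j=1..k-1} phi_{k-1,j} rho(k-j)]
            / [1 - sum_{j=1..k-1} phi_{k-1,j} rho(j)],
  phi_{k,j} = phi_{k-1,j} - phi_{kk} phi_{k-1,k-j},  j = 1..k-1.
Step k = 1:
  phi_11 = rho(1) = -0.7354.
Step k = 2:
  phi_22 = [rho(2) - phi_11 rho(1)] / [1 - phi_11 rho(1)] = [0.7397 - (-0.7354)(-0.7354)] / [1 - (-0.7354)(-0.7354)]
         = 0.19888684 / 0.45918684 = 0.4331.
Therefore phi_{22} = 0.4331.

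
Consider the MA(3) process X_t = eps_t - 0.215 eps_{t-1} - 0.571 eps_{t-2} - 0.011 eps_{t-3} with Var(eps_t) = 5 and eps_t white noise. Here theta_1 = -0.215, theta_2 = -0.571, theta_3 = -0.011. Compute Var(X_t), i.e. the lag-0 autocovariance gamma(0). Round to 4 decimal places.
\gamma(0) = 6.8619

For an MA(q) process X_t = eps_t + sum_i theta_i eps_{t-i} with
Var(eps_t) = sigma^2, the variance is
  gamma(0) = sigma^2 * (1 + sum_i theta_i^2).
  sum_i theta_i^2 = (-0.215)^2 + (-0.571)^2 + (-0.011)^2 = 0.046225 + 0.326041 + 0.000121 = 0.372387.
  gamma(0) = 5 * (1 + 0.372387) = 5 * 1.372387 = 6.861935, which rounds to 6.8619.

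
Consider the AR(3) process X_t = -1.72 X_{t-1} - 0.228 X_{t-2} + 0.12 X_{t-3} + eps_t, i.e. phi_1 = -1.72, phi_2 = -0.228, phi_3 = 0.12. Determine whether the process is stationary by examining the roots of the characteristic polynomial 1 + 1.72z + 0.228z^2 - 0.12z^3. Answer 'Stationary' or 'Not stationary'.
\text{Not stationary}

The AR(p) characteristic polynomial is P(z) = 1 + 1.72z + 0.228z^2 - 0.12z^3.
Stationarity requires all roots to lie outside the unit circle, i.e. |z| > 1 for every root.
Degree 3: look for a simple real root z0 first, then factor out (1 - z/z0) and solve the remaining quadratic.
Testing z0 = -2.5: P(-2.5) = 1 + (1.72)(-2.5) + (0.228)(-2.5)^2 + (-0.12)(-2.5)^3
  = 1 + (-4.3) + (1.425) + (1.875) = 0.  So z_0 = -2.5 is a root, |z_0| = 2.5.
Divide out the factor (1 + 0.4 z) = (1 - z/z0) (since 1/z0 = -0.4):
  P(z) = (1 + 0.4 z)(1 + (1.32) z + (-0.3) z^2)
  [check: z-coef 1.32 - (-0.4) = 1.72; z^2-coef -0.3 - (-0.4)(1.32) = 0.228; z^3-coef -(-0.4)(-0.3) = -0.12.]
Remaining roots from the quadratic factor 1 + (1.32) z + (-0.3) z^2:
  Set 1 + (1.32) z + (-0.3) z^2 = 0, i.e. a z^2 + b z + c = 0 with a = -0.3, b = 1.32, c = 1.
  Discriminant D = b^2 - 4ac = (1.32)^2 - 4*(-0.3)*1 = 1.7424 - (-1.2) = 2.9424.
  D >= 0, so the roots are real: z = (-b +/- sqrt(D)) / (2a) = (-1.32 +/- 1.715343) / (-0.6).
    z_1 = (-1.32 + 1.715343) / (-0.6) = -0.6589,   |z_1| = 0.6589.
    z_2 = (-1.32 - 1.715343) / (-0.6) = 5.0589,   |z_2| = 5.0589.
Moduli of all roots: 2.5000, 0.6589, 5.0589.
All moduli strictly greater than 1? No.
Verdict: Not stationary.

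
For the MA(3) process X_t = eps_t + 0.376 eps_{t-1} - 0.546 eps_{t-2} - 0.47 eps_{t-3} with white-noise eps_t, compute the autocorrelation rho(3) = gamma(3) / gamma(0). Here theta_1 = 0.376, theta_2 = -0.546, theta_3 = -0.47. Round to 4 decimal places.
\rho(3) = -0.2831

For an MA(q) process with theta_0 = 1, the autocovariance is
  gamma(k) = sigma^2 * sum_{i=0..q-k} theta_i * theta_{i+k},
and rho(k) = gamma(k) / gamma(0). Sigma^2 cancels.
  numerator   = (1)*(-0.47) = -0.47.
  denominator = (1)^2 + (0.376)^2 + (-0.546)^2 + (-0.47)^2 = 1.660392.
  rho(3) = -0.47 / 1.660392 = -0.2831.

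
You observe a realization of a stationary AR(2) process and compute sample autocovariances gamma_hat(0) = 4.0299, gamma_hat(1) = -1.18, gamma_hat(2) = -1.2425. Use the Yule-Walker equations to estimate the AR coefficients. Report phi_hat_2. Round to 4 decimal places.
\hat\phi_{2} = -0.4310

The Yule-Walker equations for an AR(p) process read, in matrix form,
  Gamma_p phi = r_p,   with   (Gamma_p)_{ij} = gamma(|i - j|),
                       (r_p)_i = gamma(i),   i,j = 1..p.
Substitute the sample gammas (Toeplitz matrix and right-hand side of size 2):
  Gamma_p = [[4.0299, -1.18], [-1.18, 4.0299]]
  r_p     = [-1.18, -1.2425]
Written out:
  4.0299 phi_1 - 1.18 phi_2 = -1.18
  -1.18 phi_1 + 4.0299 phi_2 = -1.2425
Solve by Cramer's rule:
  det = gamma(0)^2 - gamma(1)^2 = (4.0299)^2 - (-1.18)^2 = 16.24009401 - 1.3924 = 14.84769401
  phi_hat_1 = [gamma(1) gamma(0) - gamma(1) gamma(2)] / det = [(-1.18)(4.0299) - (-1.18)(-1.2425)] / 14.84769401 = -6.221432 / 14.84769401 = -0.419
  phi_hat_2 = [gamma(0) gamma(2) - gamma(1)^2] / det = [(4.0299)(-1.2425) - (-1.18)^2] / 14.84769401 = -6.39955075 / 14.84769401 = -0.431
So phi_hat = [-0.4190, -0.4310].
Therefore phi_hat_2 = -0.4310.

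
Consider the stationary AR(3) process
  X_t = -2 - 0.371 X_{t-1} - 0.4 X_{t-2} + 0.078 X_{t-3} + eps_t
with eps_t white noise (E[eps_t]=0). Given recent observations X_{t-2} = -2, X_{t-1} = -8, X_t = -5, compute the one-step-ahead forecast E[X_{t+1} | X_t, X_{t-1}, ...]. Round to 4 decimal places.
E[X_{t+1} \mid \mathcal F_t] = 2.8990

For an AR(p) model X_t = c + sum_i phi_i X_{t-i} + eps_t, the
one-step-ahead conditional mean is
  E[X_{t+1} | X_t, ...] = c + sum_i phi_i X_{t+1-i}.
Substitute known values:
  E[X_{t+1} | ...] = -2 + (-0.371) * (-5) + (-0.4) * (-8) + (0.078) * (-2)
                   = 2.8990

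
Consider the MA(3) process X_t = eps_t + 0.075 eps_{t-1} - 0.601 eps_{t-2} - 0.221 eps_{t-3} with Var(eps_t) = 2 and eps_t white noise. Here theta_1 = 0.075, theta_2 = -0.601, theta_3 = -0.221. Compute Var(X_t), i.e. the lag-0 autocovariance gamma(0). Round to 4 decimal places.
\gamma(0) = 2.8313

For an MA(q) process X_t = eps_t + sum_i theta_i eps_{t-i} with
Var(eps_t) = sigma^2, the variance is
  gamma(0) = sigma^2 * (1 + sum_i theta_i^2).
  sum_i theta_i^2 = (0.075)^2 + (-0.601)^2 + (-0.221)^2 = 0.005625 + 0.361201 + 0.048841 = 0.415667.
  gamma(0) = 2 * (1 + 0.415667) = 2 * 1.415667 = 2.831334, which rounds to 2.8313.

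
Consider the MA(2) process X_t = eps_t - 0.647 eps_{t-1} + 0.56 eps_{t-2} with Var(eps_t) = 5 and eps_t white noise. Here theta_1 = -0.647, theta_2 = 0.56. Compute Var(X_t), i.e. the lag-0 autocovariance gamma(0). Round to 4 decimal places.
\gamma(0) = 8.6610

For an MA(q) process X_t = eps_t + sum_i theta_i eps_{t-i} with
Var(eps_t) = sigma^2, the variance is
  gamma(0) = sigma^2 * (1 + sum_i theta_i^2).
  sum_i theta_i^2 = (-0.647)^2 + (0.56)^2 = 0.418609 + 0.3136 = 0.732209.
  gamma(0) = 5 * (1 + 0.732209) = 5 * 1.732209 = 8.661045, which rounds to 8.6610.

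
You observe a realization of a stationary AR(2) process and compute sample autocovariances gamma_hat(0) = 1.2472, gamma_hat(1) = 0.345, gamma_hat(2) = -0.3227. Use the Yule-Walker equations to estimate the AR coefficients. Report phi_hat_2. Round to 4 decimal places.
\hat\phi_{2} = -0.3630

The Yule-Walker equations for an AR(p) process read, in matrix form,
  Gamma_p phi = r_p,   with   (Gamma_p)_{ij} = gamma(|i - j|),
                       (r_p)_i = gamma(i),   i,j = 1..p.
Substitute the sample gammas (Toeplitz matrix and right-hand side of size 2):
  Gamma_p = [[1.2472, 0.345], [0.345, 1.2472]]
  r_p     = [0.345, -0.3227]
Written out:
  1.2472 phi_1 + 0.345 phi_2 = 0.345
  0.345 phi_1 + 1.2472 phi_2 = -0.3227
Solve by Cramer's rule:
  det = gamma(0)^2 - gamma(1)^2 = (1.2472)^2 - (0.345)^2 = 1.55550784 - 0.119025 = 1.43648284
  phi_hat_1 = [gamma(1) gamma(0) - gamma(1) gamma(2)] / det = [(0.345)(1.2472) - (0.345)(-0.3227)] / 1.43648284 = 0.5416155 / 1.43648284 = 0.377
  phi_hat_2 = [gamma(0) gamma(2) - gamma(1)^2] / det = [(1.2472)(-0.3227) - (0.345)^2] / 1.43648284 = -0.52149644 / 1.43648284 = -0.363
So phi_hat = [0.3770, -0.3630].
Therefore phi_hat_2 = -0.3630.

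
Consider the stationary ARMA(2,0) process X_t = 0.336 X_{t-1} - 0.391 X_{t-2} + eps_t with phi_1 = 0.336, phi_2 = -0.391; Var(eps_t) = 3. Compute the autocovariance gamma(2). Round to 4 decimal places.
\gamma(2) = -1.1653

Multiply the model equation by X_{t-k} and take expectations. With theta_0 = psi_0 = 1 and psi_j the MA(infinity) weights, this gives
  gamma(k) - sum_i phi_i gamma(k-i) = c_k,
  c_k = sigma^2 * sum_{j=k..q} theta_j psi_{j-k}   (c_k = 0 for k > q),
using gamma(-m) = gamma(m).
Pure AR (q = 0): c_0 = sigma^2 = 3, c_k = 0 for k >= 1.
Equations for k = 0, 1, 2 (AR order 2, c_2 = 0):
  (E0) gamma(0) = phi_1 gamma(1) + phi_2 gamma(2) + c_0
  (E1) gamma(1) = phi_1 gamma(0) + phi_2 gamma(1) + c_1
  (E2) gamma(2) = phi_1 gamma(1) + phi_2 gamma(0)
From (E1): gamma(1) = A gamma(0) + B with
  A = phi_1 / (1 - phi_2) = 0.336 / 1.391 = 0.241553,   B = c_1 / (1 - phi_2) = 0 / 1.391 = 0.
Insert (E2) into (E0): gamma(0) (1 - phi_2^2) = phi_1 (1 + phi_2) gamma(1) + c_0.
  phi_1 (1 + phi_2) = (0.336)(0.609) = 0.204624,   1 - phi_2^2 = 0.847119.
Replace gamma(1) by A gamma(0) + B and collect gamma(0):
  gamma(0) [0.847119 - (0.204624)(0.241553)] = c_0 = 3
  gamma(0) * 0.797691 = 3
  gamma(0) = 3 / 0.797691 = 3.760852.
  gamma(1) = A gamma(0) = (0.241553)(3.760852) = 0.908445.
  gamma(2) = phi_1 gamma(1) + phi_2 gamma(0) = (0.336)(0.908445) + (-0.391)(3.760852) = -1.165256.
Therefore gamma(2) = -1.1653 (to 4 decimal places).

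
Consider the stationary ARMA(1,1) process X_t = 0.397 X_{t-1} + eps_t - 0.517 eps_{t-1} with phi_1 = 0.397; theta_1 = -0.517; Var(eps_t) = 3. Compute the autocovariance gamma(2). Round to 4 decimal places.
\gamma(2) = -0.1348

Multiply the model equation by X_{t-k} and take expectations. With theta_0 = psi_0 = 1 and psi_j the MA(infinity) weights, this gives
  gamma(k) - sum_i phi_i gamma(k-i) = c_k,
  c_k = sigma^2 * sum_{j=k..q} theta_j psi_{j-k}   (c_k = 0 for k > q),
using gamma(-m) = gamma(m).
psi-weights needed (psi_j = theta_j + sum_i phi_i psi_{j-i}):
  psi_1 = theta_1 + phi_1 = -0.517 + (0.397) = -0.12
Right-hand sides:
  c_0 = sigma^2 (1 + theta_1 psi_1) = 3 * (1 + (-0.517)(-0.12)) = 3 * 1.06204 = 3.18612
  c_1 = sigma^2 theta_1 = 3 * (-0.517) = -1.551
  c_2 = 0
Equations for k = 0 and k = 1 (AR order 1):
  gamma(0) = phi_1 gamma(1) + c_0
  gamma(1) = phi_1 gamma(0) + c_1
Substituting the second into the first: gamma(0) (1 - phi_1^2) = c_0 + phi_1 c_1, so
  gamma(0) = (c_0 + phi_1 c_1) / (1 - phi_1^2) = (3.18612 + (0.397)(-1.551)) / (1 - (0.397)^2) = 2.570373 / 0.842391 = 3.051283.
  gamma(1) = phi_1 gamma(0) + c_1 = (0.397)(3.051283) + (-1.551) = -0.339641.
For k = 2 (> q): gamma(2) = phi_1 gamma(1) = (0.397)(-0.339641) = -0.134837.
Therefore gamma(2) = -0.1348 (to 4 decimal places).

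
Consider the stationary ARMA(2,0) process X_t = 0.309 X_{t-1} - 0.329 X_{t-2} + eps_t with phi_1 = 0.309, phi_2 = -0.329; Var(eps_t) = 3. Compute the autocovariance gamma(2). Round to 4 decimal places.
\gamma(2) = -0.9145

Multiply the model equation by X_{t-k} and take expectations. With theta_0 = psi_0 = 1 and psi_j the MA(infinity) weights, this gives
  gamma(k) - sum_i phi_i gamma(k-i) = c_k,
  c_k = sigma^2 * sum_{j=k..q} theta_j psi_{j-k}   (c_k = 0 for k > q),
using gamma(-m) = gamma(m).
Pure AR (q = 0): c_0 = sigma^2 = 3, c_k = 0 for k >= 1.
Equations for k = 0, 1, 2 (AR order 2, c_2 = 0):
  (E0) gamma(0) = phi_1 gamma(1) + phi_2 gamma(2) + c_0
  (E1) gamma(1) = phi_1 gamma(0) + phi_2 gamma(1) + c_1
  (E2) gamma(2) = phi_1 gamma(1) + phi_2 gamma(0)
From (E1): gamma(1) = A gamma(0) + B with
  A = phi_1 / (1 - phi_2) = 0.309 / 1.329 = 0.232506,   B = c_1 / (1 - phi_2) = 0 / 1.329 = 0.
Insert (E2) into (E0): gamma(0) (1 - phi_2^2) = phi_1 (1 + phi_2) gamma(1) + c_0.
  phi_1 (1 + phi_2) = (0.309)(0.671) = 0.207339,   1 - phi_2^2 = 0.891759.
Replace gamma(1) by A gamma(0) + B and collect gamma(0):
  gamma(0) [0.891759 - (0.207339)(0.232506)] = c_0 = 3
  gamma(0) * 0.843552 = 3
  gamma(0) = 3 / 0.843552 = 3.556392.
  gamma(1) = A gamma(0) = (0.232506)(3.556392) = 0.826881.
  gamma(2) = phi_1 gamma(1) + phi_2 gamma(0) = (0.309)(0.826881) + (-0.329)(3.556392) = -0.914547.
Therefore gamma(2) = -0.9145 (to 4 decimal places).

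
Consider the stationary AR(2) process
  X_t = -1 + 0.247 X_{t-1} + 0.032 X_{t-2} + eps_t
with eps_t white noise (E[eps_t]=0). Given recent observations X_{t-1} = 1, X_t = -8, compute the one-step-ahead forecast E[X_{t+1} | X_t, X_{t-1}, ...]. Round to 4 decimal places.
E[X_{t+1} \mid \mathcal F_t] = -2.9440

For an AR(p) model X_t = c + sum_i phi_i X_{t-i} + eps_t, the
one-step-ahead conditional mean is
  E[X_{t+1} | X_t, ...] = c + sum_i phi_i X_{t+1-i}.
Substitute known values:
  E[X_{t+1} | ...] = -1 + (0.247) * (-8) + (0.032) * (1)
                   = -2.9440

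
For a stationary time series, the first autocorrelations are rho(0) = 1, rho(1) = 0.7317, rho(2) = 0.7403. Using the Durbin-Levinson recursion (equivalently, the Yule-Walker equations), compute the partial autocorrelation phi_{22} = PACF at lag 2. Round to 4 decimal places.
\phi_{22} = 0.4410

The PACF at lag k is phi_{kk}, the last component of the solution
to the Yule-Walker system G_k phi = r_k where
  (G_k)_{ij} = rho(|i - j|), (r_k)_i = rho(i), i,j = 1..k.
Equivalently, Durbin-Levinson gives phi_{kk} iteratively:
  phi_{11} = rho(1)
  phi_{kk} = [rho(k) - sum_{j=1..k-1} phi_{k-1,j} rho(k-j)]
            / [1 - sum_{j=1..k-1} phi_{k-1,j} rho(j)],
  phi_{k,j} = phi_{k-1,j} - phi_{kk} phi_{k-1,k-j},  j = 1..k-1.
Step k = 1:
  phi_11 = rho(1) = 0.7317.
Step k = 2:
  phi_22 = [rho(2) - phi_11 rho(1)] / [1 - phi_11 rho(1)] = [0.7403 - (0.7317)(0.7317)] / [1 - (0.7317)(0.7317)]
         = 0.20491511 / 0.46461511 = 0.441.
Therefore phi_{22} = 0.4410.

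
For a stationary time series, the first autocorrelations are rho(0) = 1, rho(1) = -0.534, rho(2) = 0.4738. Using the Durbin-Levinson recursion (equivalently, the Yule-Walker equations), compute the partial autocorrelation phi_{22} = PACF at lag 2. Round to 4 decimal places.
\phi_{22} = 0.2639

The PACF at lag k is phi_{kk}, the last component of the solution
to the Yule-Walker system G_k phi = r_k where
  (G_k)_{ij} = rho(|i - j|), (r_k)_i = rho(i), i,j = 1..k.
Equivalently, Durbin-Levinson gives phi_{kk} iteratively:
  phi_{11} = rho(1)
  phi_{kk} = [rho(k) - sum_{j=1..k-1} phi_{k-1,j} rho(k-j)]
            / [1 - sum_{j=1..k-1} phi_{k-1,j} rho(j)],
  phi_{k,j} = phi_{k-1,j} - phi_{kk} phi_{k-1,k-j},  j = 1..k-1.
Step k = 1:
  phi_11 = rho(1) = -0.534.
Step k = 2:
  phi_22 = [rho(2) - phi_11 rho(1)] / [1 - phi_11 rho(1)] = [0.4738 - (-0.534)(-0.534)] / [1 - (-0.534)(-0.534)]
         = 0.188644 / 0.714844 = 0.2639.
Therefore phi_{22} = 0.2639.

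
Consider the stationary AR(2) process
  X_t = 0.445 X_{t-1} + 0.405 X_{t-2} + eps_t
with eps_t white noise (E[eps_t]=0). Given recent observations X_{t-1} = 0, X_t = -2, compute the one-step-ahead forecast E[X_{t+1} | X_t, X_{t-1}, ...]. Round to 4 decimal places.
E[X_{t+1} \mid \mathcal F_t] = -0.8900

For an AR(p) model X_t = c + sum_i phi_i X_{t-i} + eps_t, the
one-step-ahead conditional mean is
  E[X_{t+1} | X_t, ...] = c + sum_i phi_i X_{t+1-i}.
Substitute known values:
  E[X_{t+1} | ...] = (0.445) * (-2) + (0.405) * (0)
                   = -0.8900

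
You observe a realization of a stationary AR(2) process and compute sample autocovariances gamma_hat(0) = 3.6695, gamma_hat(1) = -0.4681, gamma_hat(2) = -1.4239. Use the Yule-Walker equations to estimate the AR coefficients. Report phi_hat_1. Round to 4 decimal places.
\hat\phi_{1} = -0.1800

The Yule-Walker equations for an AR(p) process read, in matrix form,
  Gamma_p phi = r_p,   with   (Gamma_p)_{ij} = gamma(|i - j|),
                       (r_p)_i = gamma(i),   i,j = 1..p.
Substitute the sample gammas (Toeplitz matrix and right-hand side of size 2):
  Gamma_p = [[3.6695, -0.4681], [-0.4681, 3.6695]]
  r_p     = [-0.4681, -1.4239]
Written out:
  3.6695 phi_1 - 0.4681 phi_2 = -0.4681
  -0.4681 phi_1 + 3.6695 phi_2 = -1.4239
Solve by Cramer's rule:
  det = gamma(0)^2 - gamma(1)^2 = (3.6695)^2 - (-0.4681)^2 = 13.46523025 - 0.21911761 = 13.24611264
  phi_hat_1 = [gamma(1) gamma(0) - gamma(1) gamma(2)] / det = [(-0.4681)(3.6695) - (-0.4681)(-1.4239)] / 13.24611264 = -2.38422054 / 13.24611264 = -0.18
  phi_hat_2 = [gamma(0) gamma(2) - gamma(1)^2] / det = [(3.6695)(-1.4239) - (-0.4681)^2] / 13.24611264 = -5.44411866 / 13.24611264 = -0.411
So phi_hat = [-0.1800, -0.4110].
Therefore phi_hat_1 = -0.1800.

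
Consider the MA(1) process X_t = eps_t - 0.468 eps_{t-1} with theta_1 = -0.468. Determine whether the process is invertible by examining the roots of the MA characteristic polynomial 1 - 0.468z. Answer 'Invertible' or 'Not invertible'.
\text{Invertible}

The MA(q) characteristic polynomial is P(z) = 1 - 0.468z.
Invertibility requires all roots to lie outside the unit circle, i.e. |z| > 1 for every root.
This is linear in z: 1 + (-0.468) z = 0  =>  z = -1/(-0.468) = 2.136752,  |z| = 2.136752.
Moduli of all roots: 2.1368.
All moduli strictly greater than 1? Yes.
Verdict: Invertible.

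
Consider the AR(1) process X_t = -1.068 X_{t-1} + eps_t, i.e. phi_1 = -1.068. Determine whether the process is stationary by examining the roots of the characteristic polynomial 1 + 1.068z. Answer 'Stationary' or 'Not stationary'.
\text{Not stationary}

The AR(p) characteristic polynomial is P(z) = 1 + 1.068z.
Stationarity requires all roots to lie outside the unit circle, i.e. |z| > 1 for every root.
This is linear in z: 1 + (1.068) z = 0  =>  z = -1/(1.068) = -0.93633,  |z| = 0.93633.
Moduli of all roots: 0.9363.
All moduli strictly greater than 1? No.
Verdict: Not stationary.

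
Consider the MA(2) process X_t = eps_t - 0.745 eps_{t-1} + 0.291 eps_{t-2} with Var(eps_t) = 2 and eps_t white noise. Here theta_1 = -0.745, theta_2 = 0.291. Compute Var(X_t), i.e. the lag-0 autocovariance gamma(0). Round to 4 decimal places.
\gamma(0) = 3.2794

For an MA(q) process X_t = eps_t + sum_i theta_i eps_{t-i} with
Var(eps_t) = sigma^2, the variance is
  gamma(0) = sigma^2 * (1 + sum_i theta_i^2).
  sum_i theta_i^2 = (-0.745)^2 + (0.291)^2 = 0.555025 + 0.084681 = 0.639706.
  gamma(0) = 2 * (1 + 0.639706) = 2 * 1.639706 = 3.279412, which rounds to 3.2794.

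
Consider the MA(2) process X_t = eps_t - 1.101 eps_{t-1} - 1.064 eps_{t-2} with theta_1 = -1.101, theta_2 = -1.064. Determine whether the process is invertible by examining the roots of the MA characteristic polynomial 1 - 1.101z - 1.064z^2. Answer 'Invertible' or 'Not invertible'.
\text{Not invertible}

The MA(q) characteristic polynomial is P(z) = 1 - 1.101z - 1.064z^2.
Invertibility requires all roots to lie outside the unit circle, i.e. |z| > 1 for every root.
Set 1 + (-1.101) z + (-1.064) z^2 = 0, i.e. a z^2 + b z + c = 0 with a = -1.064, b = -1.101, c = 1.
Discriminant D = b^2 - 4ac = (-1.101)^2 - 4*(-1.064)*1 = 1.212201 - (-4.256) = 5.468201.
D >= 0, so the roots are real: z = (-b +/- sqrt(D)) / (2a) = (1.101 +/- 2.338418) / (-2.128).
  z_1 = (1.101 + 2.338418) / (-2.128) = -1.6163,   |z_1| = 1.6163.
  z_2 = (1.101 - 2.338418) / (-2.128) = 0.5815,   |z_2| = 0.5815.
Moduli of all roots: 1.6163, 0.5815.
All moduli strictly greater than 1? No.
Verdict: Not invertible.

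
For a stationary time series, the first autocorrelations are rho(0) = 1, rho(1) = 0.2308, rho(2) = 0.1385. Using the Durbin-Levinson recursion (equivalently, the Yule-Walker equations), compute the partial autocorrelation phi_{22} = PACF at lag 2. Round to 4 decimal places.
\phi_{22} = 0.0900

The PACF at lag k is phi_{kk}, the last component of the solution
to the Yule-Walker system G_k phi = r_k where
  (G_k)_{ij} = rho(|i - j|), (r_k)_i = rho(i), i,j = 1..k.
Equivalently, Durbin-Levinson gives phi_{kk} iteratively:
  phi_{11} = rho(1)
  phi_{kk} = [rho(k) - sum_{j=1..k-1} phi_{k-1,j} rho(k-j)]
            / [1 - sum_{j=1..k-1} phi_{k-1,j} rho(j)],
  phi_{k,j} = phi_{k-1,j} - phi_{kk} phi_{k-1,k-j},  j = 1..k-1.
Step k = 1:
  phi_11 = rho(1) = 0.2308.
Step k = 2:
  phi_22 = [rho(2) - phi_11 rho(1)] / [1 - phi_11 rho(1)] = [0.1385 - (0.2308)(0.2308)] / [1 - (0.2308)(0.2308)]
         = 0.08523136 / 0.94673136 = 0.09.
Therefore phi_{22} = 0.0900.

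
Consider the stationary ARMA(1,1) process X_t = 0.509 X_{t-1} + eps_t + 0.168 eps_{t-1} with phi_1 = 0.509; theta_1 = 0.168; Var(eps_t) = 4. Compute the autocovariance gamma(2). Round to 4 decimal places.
\gamma(2) = 2.0194

Multiply the model equation by X_{t-k} and take expectations. With theta_0 = psi_0 = 1 and psi_j the MA(infinity) weights, this gives
  gamma(k) - sum_i phi_i gamma(k-i) = c_k,
  c_k = sigma^2 * sum_{j=k..q} theta_j psi_{j-k}   (c_k = 0 for k > q),
using gamma(-m) = gamma(m).
psi-weights needed (psi_j = theta_j + sum_i phi_i psi_{j-i}):
  psi_1 = theta_1 + phi_1 = 0.168 + (0.509) = 0.677
Right-hand sides:
  c_0 = sigma^2 (1 + theta_1 psi_1) = 4 * (1 + (0.168)(0.677)) = 4 * 1.113736 = 4.454944
  c_1 = sigma^2 theta_1 = 4 * (0.168) = 0.672
  c_2 = 0
Equations for k = 0 and k = 1 (AR order 1):
  gamma(0) = phi_1 gamma(1) + c_0
  gamma(1) = phi_1 gamma(0) + c_1
Substituting the second into the first: gamma(0) (1 - phi_1^2) = c_0 + phi_1 c_1, so
  gamma(0) = (c_0 + phi_1 c_1) / (1 - phi_1^2) = (4.454944 + (0.509)(0.672)) / (1 - (0.509)^2) = 4.796992 / 0.740919 = 6.474381.
  gamma(1) = phi_1 gamma(0) + c_1 = (0.509)(6.474381) + (0.672) = 3.96746.
For k = 2 (> q): gamma(2) = phi_1 gamma(1) = (0.509)(3.96746) = 2.019437.
Therefore gamma(2) = 2.0194 (to 4 decimal places).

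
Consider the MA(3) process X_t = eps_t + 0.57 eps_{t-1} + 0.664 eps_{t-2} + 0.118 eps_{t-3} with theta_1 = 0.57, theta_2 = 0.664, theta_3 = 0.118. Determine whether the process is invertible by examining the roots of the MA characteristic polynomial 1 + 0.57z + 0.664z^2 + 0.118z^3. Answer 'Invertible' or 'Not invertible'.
\text{Invertible}

The MA(q) characteristic polynomial is P(z) = 1 + 0.57z + 0.664z^2 + 0.118z^3.
Invertibility requires all roots to lie outside the unit circle, i.e. |z| > 1 for every root.
Degree 3: look for a simple real root z0 first, then factor out (1 - z/z0) and solve the remaining quadratic.
Testing z0 = -5: P(-5) = 1 + (0.57)(-5) + (0.664)(-5)^2 + (0.118)(-5)^3
  = 1 + (-2.85) + (16.6) + (-14.75) = 0.  So z_0 = -5 is a root, |z_0| = 5.
Divide out the factor (1 + 0.2 z) = (1 - z/z0) (since 1/z0 = -0.2):
  P(z) = (1 + 0.2 z)(1 + (0.37) z + (0.59) z^2)
  [check: z-coef 0.37 - (-0.2) = 0.57; z^2-coef 0.59 - (-0.2)(0.37) = 0.664; z^3-coef -(-0.2)(0.59) = 0.118.]
Remaining roots from the quadratic factor 1 + (0.37) z + (0.59) z^2:
  Set 1 + (0.37) z + (0.59) z^2 = 0, i.e. a z^2 + b z + c = 0 with a = 0.59, b = 0.37, c = 1.
  Discriminant D = b^2 - 4ac = (0.37)^2 - 4*(0.59)*1 = 0.1369 - (2.36) = -2.2231.
  D < 0, so the roots are the complex-conjugate pair z = (-b +/- i sqrt(-D)) / (2a) = -0.3136 +/- 1.2636i.
  For a conjugate pair |z|^2 = z * conj(z) = (product of roots) = c/a = 1/(0.59) = 1.694915, so |z| = sqrt(1.694915) = 1.3019 for both roots.
Moduli of all roots: 5.0000, 1.3019, 1.3019.
All moduli strictly greater than 1? Yes.
Verdict: Invertible.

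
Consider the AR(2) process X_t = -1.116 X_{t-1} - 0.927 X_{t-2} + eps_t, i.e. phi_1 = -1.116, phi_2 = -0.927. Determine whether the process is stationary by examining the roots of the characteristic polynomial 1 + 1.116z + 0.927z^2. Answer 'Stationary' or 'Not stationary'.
\text{Stationary}

The AR(p) characteristic polynomial is P(z) = 1 + 1.116z + 0.927z^2.
Stationarity requires all roots to lie outside the unit circle, i.e. |z| > 1 for every root.
Set 1 + (1.116) z + (0.927) z^2 = 0, i.e. a z^2 + b z + c = 0 with a = 0.927, b = 1.116, c = 1.
Discriminant D = b^2 - 4ac = (1.116)^2 - 4*(0.927)*1 = 1.245456 - (3.708) = -2.462544.
D < 0, so the roots are the complex-conjugate pair z = (-b +/- i sqrt(-D)) / (2a) = -0.6019 +/- 0.8464i.
For a conjugate pair |z|^2 = z * conj(z) = (product of roots) = c/a = 1/(0.927) = 1.078749, so |z| = sqrt(1.078749) = 1.0386 for both roots.
Moduli of all roots: 1.0386, 1.0386.
All moduli strictly greater than 1? Yes.
Verdict: Stationary.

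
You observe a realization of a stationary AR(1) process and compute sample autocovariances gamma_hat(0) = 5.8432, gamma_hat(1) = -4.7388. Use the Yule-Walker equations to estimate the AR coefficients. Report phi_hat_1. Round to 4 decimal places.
\hat\phi_{1} = -0.8110

The Yule-Walker equations for an AR(p) process read, in matrix form,
  Gamma_p phi = r_p,   with   (Gamma_p)_{ij} = gamma(|i - j|),
                       (r_p)_i = gamma(i),   i,j = 1..p.
Substitute the sample gammas (Toeplitz matrix and right-hand side of size 1):
  Gamma_p = [[5.8432]]
  r_p     = [-4.7388]
With p = 1 this is the single equation gamma(0) phi_1 = gamma(1):
  phi_hat_1 = gamma(1) / gamma(0) = -4.7388 / 5.8432 = -0.8110.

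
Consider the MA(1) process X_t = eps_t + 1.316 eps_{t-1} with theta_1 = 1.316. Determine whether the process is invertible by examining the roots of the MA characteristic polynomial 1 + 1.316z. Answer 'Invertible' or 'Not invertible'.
\text{Not invertible}

The MA(q) characteristic polynomial is P(z) = 1 + 1.316z.
Invertibility requires all roots to lie outside the unit circle, i.e. |z| > 1 for every root.
This is linear in z: 1 + (1.316) z = 0  =>  z = -1/(1.316) = -0.759878,  |z| = 0.759878.
Moduli of all roots: 0.7599.
All moduli strictly greater than 1? No.
Verdict: Not invertible.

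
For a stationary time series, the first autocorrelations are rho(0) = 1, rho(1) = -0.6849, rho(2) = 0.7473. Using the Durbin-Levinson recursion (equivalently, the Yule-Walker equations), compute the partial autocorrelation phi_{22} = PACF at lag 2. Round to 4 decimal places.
\phi_{22} = 0.5240

The PACF at lag k is phi_{kk}, the last component of the solution
to the Yule-Walker system G_k phi = r_k where
  (G_k)_{ij} = rho(|i - j|), (r_k)_i = rho(i), i,j = 1..k.
Equivalently, Durbin-Levinson gives phi_{kk} iteratively:
  phi_{11} = rho(1)
  phi_{kk} = [rho(k) - sum_{j=1..k-1} phi_{k-1,j} rho(k-j)]
            / [1 - sum_{j=1..k-1} phi_{k-1,j} rho(j)],
  phi_{k,j} = phi_{k-1,j} - phi_{kk} phi_{k-1,k-j},  j = 1..k-1.
Step k = 1:
  phi_11 = rho(1) = -0.6849.
Step k = 2:
  phi_22 = [rho(2) - phi_11 rho(1)] / [1 - phi_11 rho(1)] = [0.7473 - (-0.6849)(-0.6849)] / [1 - (-0.6849)(-0.6849)]
         = 0.27821199 / 0.53091199 = 0.524.
Therefore phi_{22} = 0.5240.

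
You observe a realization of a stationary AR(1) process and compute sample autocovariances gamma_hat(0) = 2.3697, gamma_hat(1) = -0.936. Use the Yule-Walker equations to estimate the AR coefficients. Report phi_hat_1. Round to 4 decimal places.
\hat\phi_{1} = -0.3950

The Yule-Walker equations for an AR(p) process read, in matrix form,
  Gamma_p phi = r_p,   with   (Gamma_p)_{ij} = gamma(|i - j|),
                       (r_p)_i = gamma(i),   i,j = 1..p.
Substitute the sample gammas (Toeplitz matrix and right-hand side of size 1):
  Gamma_p = [[2.3697]]
  r_p     = [-0.936]
With p = 1 this is the single equation gamma(0) phi_1 = gamma(1):
  phi_hat_1 = gamma(1) / gamma(0) = -0.936 / 2.3697 = -0.3950.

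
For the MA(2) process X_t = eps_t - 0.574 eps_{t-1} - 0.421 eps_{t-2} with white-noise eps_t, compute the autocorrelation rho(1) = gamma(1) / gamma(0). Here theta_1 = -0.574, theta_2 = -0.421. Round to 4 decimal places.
\rho(1) = -0.2206

For an MA(q) process with theta_0 = 1, the autocovariance is
  gamma(k) = sigma^2 * sum_{i=0..q-k} theta_i * theta_{i+k},
and rho(k) = gamma(k) / gamma(0). Sigma^2 cancels.
  numerator   = (1)*(-0.574) + (-0.574)*(-0.421) = -0.332346.
  denominator = (1)^2 + (-0.574)^2 + (-0.421)^2 = 1.506717.
  rho(1) = -0.332346 / 1.506717 = -0.2206.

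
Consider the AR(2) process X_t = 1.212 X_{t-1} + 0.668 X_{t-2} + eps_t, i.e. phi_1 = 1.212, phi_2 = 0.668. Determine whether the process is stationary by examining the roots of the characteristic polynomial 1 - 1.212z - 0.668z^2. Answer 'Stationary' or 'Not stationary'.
\text{Not stationary}

The AR(p) characteristic polynomial is P(z) = 1 - 1.212z - 0.668z^2.
Stationarity requires all roots to lie outside the unit circle, i.e. |z| > 1 for every root.
Set 1 + (-1.212) z + (-0.668) z^2 = 0, i.e. a z^2 + b z + c = 0 with a = -0.668, b = -1.212, c = 1.
Discriminant D = b^2 - 4ac = (-1.212)^2 - 4*(-0.668)*1 = 1.468944 - (-2.672) = 4.140944.
D >= 0, so the roots are real: z = (-b +/- sqrt(D)) / (2a) = (1.212 +/- 2.034931) / (-1.336).
  z_1 = (1.212 + 2.034931) / (-1.336) = -2.4303,   |z_1| = 2.4303.
  z_2 = (1.212 - 2.034931) / (-1.336) = 0.616,   |z_2| = 0.616.
Moduli of all roots: 2.4303, 0.6160.
All moduli strictly greater than 1? No.
Verdict: Not stationary.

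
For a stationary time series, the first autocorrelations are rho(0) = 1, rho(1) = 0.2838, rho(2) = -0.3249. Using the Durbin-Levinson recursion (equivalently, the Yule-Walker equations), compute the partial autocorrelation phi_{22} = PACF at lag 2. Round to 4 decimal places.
\phi_{22} = -0.4410

The PACF at lag k is phi_{kk}, the last component of the solution
to the Yule-Walker system G_k phi = r_k where
  (G_k)_{ij} = rho(|i - j|), (r_k)_i = rho(i), i,j = 1..k.
Equivalently, Durbin-Levinson gives phi_{kk} iteratively:
  phi_{11} = rho(1)
  phi_{kk} = [rho(k) - sum_{j=1..k-1} phi_{k-1,j} rho(k-j)]
            / [1 - sum_{j=1..k-1} phi_{k-1,j} rho(j)],
  phi_{k,j} = phi_{k-1,j} - phi_{kk} phi_{k-1,k-j},  j = 1..k-1.
Step k = 1:
  phi_11 = rho(1) = 0.2838.
Step k = 2:
  phi_22 = [rho(2) - phi_11 rho(1)] / [1 - phi_11 rho(1)] = [-0.3249 - (0.2838)(0.2838)] / [1 - (0.2838)(0.2838)]
         = -0.40544244 / 0.91945756 = -0.441.
Therefore phi_{22} = -0.4410.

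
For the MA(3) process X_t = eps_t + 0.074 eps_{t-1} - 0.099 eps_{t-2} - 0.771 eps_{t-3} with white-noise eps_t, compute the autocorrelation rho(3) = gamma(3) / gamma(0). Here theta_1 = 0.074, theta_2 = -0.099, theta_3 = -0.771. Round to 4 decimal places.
\rho(3) = -0.4790

For an MA(q) process with theta_0 = 1, the autocovariance is
  gamma(k) = sigma^2 * sum_{i=0..q-k} theta_i * theta_{i+k},
and rho(k) = gamma(k) / gamma(0). Sigma^2 cancels.
  numerator   = (1)*(-0.771) = -0.771.
  denominator = (1)^2 + (0.074)^2 + (-0.099)^2 + (-0.771)^2 = 1.609718.
  rho(3) = -0.771 / 1.609718 = -0.4790.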